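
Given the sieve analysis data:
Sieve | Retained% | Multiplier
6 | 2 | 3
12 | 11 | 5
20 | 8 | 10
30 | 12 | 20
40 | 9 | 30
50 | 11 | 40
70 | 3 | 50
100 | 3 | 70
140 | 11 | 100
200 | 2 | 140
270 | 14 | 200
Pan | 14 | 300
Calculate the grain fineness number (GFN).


Formula: GFN = sum(pct * multiplier) / sum(pct)
sum(pct * multiplier) = 9831
sum(pct) = 100
GFN = 9831 / 100 = 98.31

Answer: 98.31


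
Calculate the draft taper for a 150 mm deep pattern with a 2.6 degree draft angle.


Formula: taper = depth * tan(draft_angle)
tan(2.6 deg) = 0.0454097
taper = 150 mm * 0.0454097 = 6.8115 mm

Answer: 6.8115 mm


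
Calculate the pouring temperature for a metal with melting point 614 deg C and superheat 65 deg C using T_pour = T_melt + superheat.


Formula: T_pour = T_melt + Superheat
T_pour = 614 + 65 = 679 deg C

Answer: 679 deg C


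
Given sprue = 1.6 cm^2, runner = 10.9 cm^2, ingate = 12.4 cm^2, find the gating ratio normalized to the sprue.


Sprue:Runner:Ingate = 1 : 10.9/1.6 : 12.4/1.6 = 1:6.81:7.75

Answer: 1:6.81:7.75


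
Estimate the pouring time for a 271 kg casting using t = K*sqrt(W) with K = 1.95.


Formula: t = K * sqrt(W)
sqrt(W) = sqrt(271) = 16.46208
t = 1.95 * 16.46208 = 32.1011 s

Answer: 32.1011 s


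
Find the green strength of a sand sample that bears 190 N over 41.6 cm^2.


Formula: Compressive Strength = Force / Area
Strength = 190 N / 41.6 cm^2 = 4.5673 N/cm^2

4.5673 N/cm^2


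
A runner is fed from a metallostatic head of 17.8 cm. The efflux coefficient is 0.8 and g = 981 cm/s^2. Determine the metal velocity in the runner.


Formula: v = Cd * sqrt(2 * g * h)  (Torricelli with discharge coefficient)
2*g*h = 2 * 981 * 17.8 = 34923.6 cm^2/s^2
sqrt(34923.6) = 186.87857 cm/s
v = 0.8 * 186.87857 = 149.5029 cm/s

149.5029 cm/s


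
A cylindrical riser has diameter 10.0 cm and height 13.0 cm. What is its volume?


Formula: V = pi * (D/2)^2 * H  (cylinder volume)
Radius = D/2 = 10.0/2 = 5.0 cm
V = pi * 5.0^2 * 13.0 = 1021.0176 cm^3


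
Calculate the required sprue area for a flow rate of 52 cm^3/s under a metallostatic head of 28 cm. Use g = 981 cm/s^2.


Formula: v = sqrt(2*g*h), A = Q/v
Velocity: v = sqrt(2 * 981 * 28) = sqrt(54936) = 234.3843 cm/s
Sprue area: A = Q / v = 52 / 234.3843 = 0.2219 cm^2

0.2219 cm^2


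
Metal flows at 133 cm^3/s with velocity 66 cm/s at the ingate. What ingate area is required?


Formula: A_ingate = Q / v  (continuity equation)
A = 133 cm^3/s / 66 cm/s = 2.0152 cm^2

Answer: 2.0152 cm^2


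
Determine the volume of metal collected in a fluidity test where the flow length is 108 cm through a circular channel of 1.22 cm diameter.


Formula: V = pi * (d/2)^2 * L  (cylinder volume)
Radius = 1.22/2 = 0.61 cm
V = pi * 0.61^2 * 108 = 126.2506 cm^3


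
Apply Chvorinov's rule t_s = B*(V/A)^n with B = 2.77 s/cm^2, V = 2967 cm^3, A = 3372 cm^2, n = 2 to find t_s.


Formula: t_s = B * (V/A)^n  (Chvorinov's rule, n=2)
Modulus M = V/A = 2967/3372 = 0.879893 cm
M^2 = 0.879893^2 = 0.774212 cm^2
t_s = 2.77 * 0.774212 = 2.1446 s

Final answer: 2.1446 s


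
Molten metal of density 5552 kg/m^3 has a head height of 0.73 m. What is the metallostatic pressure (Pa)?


Formula: P = rho * g * h
rho * g = 5552 * 9.81 = 54465.12 N/m^3
P = 54465.12 * 0.73 = 39759.5376 Pa


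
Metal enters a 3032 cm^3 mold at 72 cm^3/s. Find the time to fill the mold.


Formula: t_fill = V_mold / Q_flow
t = 3032 cm^3 / 72 cm^3/s = 42.1111 s


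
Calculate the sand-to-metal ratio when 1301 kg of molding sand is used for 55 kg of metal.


Formula: Sand-to-Metal Ratio = W_sand / W_metal
Ratio = 1301 kg / 55 kg = 23.6545

Answer: 23.6545


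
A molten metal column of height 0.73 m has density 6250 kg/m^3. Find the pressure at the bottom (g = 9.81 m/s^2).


Formula: P = rho * g * h
rho * g = 6250 * 9.81 = 61312.5 N/m^3
P = 61312.5 * 0.73 = 44758.1250 Pa

Answer: 44758.1250 Pa


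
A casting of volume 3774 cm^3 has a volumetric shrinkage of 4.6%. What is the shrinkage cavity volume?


Formula: V_shrink = V_casting * shrinkage_pct / 100
V_shrink = 3774 cm^3 * 4.6 / 100 = 173.6040 cm^3

Final answer: 173.6040 cm^3


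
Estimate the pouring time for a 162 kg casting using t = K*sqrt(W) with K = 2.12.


Formula: t = K * sqrt(W)
sqrt(W) = sqrt(162) = 12.72792
t = 2.12 * 12.72792 = 26.9832 s


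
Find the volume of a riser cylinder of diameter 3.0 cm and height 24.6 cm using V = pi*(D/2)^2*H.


Formula: V = pi * (D/2)^2 * H  (cylinder volume)
Radius = D/2 = 3.0/2 = 1.5 cm
V = pi * 1.5^2 * 24.6 = 173.8872 cm^3

Answer: 173.8872 cm^3


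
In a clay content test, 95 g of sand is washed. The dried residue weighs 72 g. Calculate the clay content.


Formula: Clay% = (W_total - W_washed) / W_total * 100
Clay mass = 95 - 72 = 23 g
Clay% = 23 / 95 * 100 = 24.2105%

Final answer: 24.2105%


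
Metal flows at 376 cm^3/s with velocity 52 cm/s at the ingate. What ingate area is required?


Formula: A_ingate = Q / v  (continuity equation)
A = 376 cm^3/s / 52 cm/s = 7.2308 cm^2

7.2308 cm^2


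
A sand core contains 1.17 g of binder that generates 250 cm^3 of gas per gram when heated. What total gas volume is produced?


Formula: V_gas = W_binder * gas_evolution_rate
V = 1.17 g * 250 cm^3/g = 292.5000 cm^3


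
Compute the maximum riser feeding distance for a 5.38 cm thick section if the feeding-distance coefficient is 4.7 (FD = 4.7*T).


Formula: FD = 4.7 * T  (riser feeding-distance rule)
FD = 4.7 * 5.38 cm = 25.2860 cm

Final answer: 25.2860 cm


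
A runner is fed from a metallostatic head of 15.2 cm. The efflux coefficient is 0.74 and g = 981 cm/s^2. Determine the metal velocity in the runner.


Formula: v = Cd * sqrt(2 * g * h)  (Torricelli with discharge coefficient)
2*g*h = 2 * 981 * 15.2 = 29822.4 cm^2/s^2
sqrt(29822.4) = 172.69163 cm/s
v = 0.74 * 172.69163 = 127.7918 cm/s

Answer: 127.7918 cm/s


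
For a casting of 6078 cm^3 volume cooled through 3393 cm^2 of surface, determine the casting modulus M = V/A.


Formula: Casting Modulus M = V / A
M = 6078 cm^3 / 3393 cm^2 = 1.7913 cm

1.7913 cm


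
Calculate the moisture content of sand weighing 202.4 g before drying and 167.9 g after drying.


Formula: MC = (W_wet - W_dry) / W_wet * 100
Water mass = 202.4 - 167.9 = 34.5 g
MC = 34.5 / 202.4 * 100 = 17.0455%

Answer: 17.0455%


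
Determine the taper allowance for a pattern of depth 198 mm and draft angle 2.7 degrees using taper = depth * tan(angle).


Formula: taper = depth * tan(draft_angle)
tan(2.7 deg) = 0.0471588
taper = 198 mm * 0.0471588 = 9.3374 mm


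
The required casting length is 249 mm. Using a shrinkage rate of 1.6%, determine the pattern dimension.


Formula: L_pattern = L_casting * (1 + shrinkage_rate/100)
Shrinkage factor = 1 + 1.6/100 = 1.016
L_pattern = 249 mm * 1.016 = 252.9840 mm

Final answer: 252.9840 mm


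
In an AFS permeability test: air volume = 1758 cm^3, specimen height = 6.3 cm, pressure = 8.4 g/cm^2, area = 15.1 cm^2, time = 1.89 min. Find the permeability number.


Formula: Permeability Number P = (V * H) / (p * A * t)
Numerator: V * H = 1758 * 6.3 = 11075.4
Denominator: p * A * t = 8.4 * 15.1 * 1.89 = 239.7276
P = 11075.4 / 239.7276 = 46.1999

Answer: 46.1999


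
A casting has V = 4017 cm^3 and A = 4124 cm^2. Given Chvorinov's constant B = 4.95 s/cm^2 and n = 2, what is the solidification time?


Formula: t_s = B * (V/A)^n  (Chvorinov's rule, n=2)
Modulus M = V/A = 4017/4124 = 0.974054 cm
M^2 = 0.974054^2 = 0.948781 cm^2
t_s = 4.95 * 0.948781 = 4.6965 s

Final answer: 4.6965 s


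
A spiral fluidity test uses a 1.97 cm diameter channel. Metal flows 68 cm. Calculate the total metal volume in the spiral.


Formula: V = pi * (d/2)^2 * L  (cylinder volume)
Radius = 1.97/2 = 0.985 cm
V = pi * 0.985^2 * 68 = 207.2675 cm^3

207.2675 cm^3


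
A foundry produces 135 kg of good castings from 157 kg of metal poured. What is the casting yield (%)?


Formula: Casting Yield = (W_good / W_total) * 100
Yield = (135 kg / 157 kg) * 100 = 85.9873%


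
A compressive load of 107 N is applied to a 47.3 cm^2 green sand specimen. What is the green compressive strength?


Formula: Compressive Strength = Force / Area
Strength = 107 N / 47.3 cm^2 = 2.2622 N/cm^2

2.2622 N/cm^2


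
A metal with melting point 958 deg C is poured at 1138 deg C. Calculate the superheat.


Formula: Superheat = T_pour - T_melt
Superheat = 1138 - 958 = 180 deg C

Answer: 180 deg C


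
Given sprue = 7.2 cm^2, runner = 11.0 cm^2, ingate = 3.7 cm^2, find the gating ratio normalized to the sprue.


Sprue:Runner:Ingate = 1 : 11.0/7.2 : 3.7/7.2 = 1:1.53:0.51

Answer: 1:1.53:0.51


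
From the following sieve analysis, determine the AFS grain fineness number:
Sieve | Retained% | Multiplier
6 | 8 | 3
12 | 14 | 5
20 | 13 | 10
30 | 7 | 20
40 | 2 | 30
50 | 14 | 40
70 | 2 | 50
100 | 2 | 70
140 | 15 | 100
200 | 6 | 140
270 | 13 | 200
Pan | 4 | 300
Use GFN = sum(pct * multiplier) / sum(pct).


Formula: GFN = sum(pct * multiplier) / sum(pct)
sum(pct * multiplier) = 7364
sum(pct) = 100
GFN = 7364 / 100 = 73.64

Answer: 73.64


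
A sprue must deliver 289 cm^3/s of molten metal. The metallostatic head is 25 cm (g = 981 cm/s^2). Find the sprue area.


Formula: v = sqrt(2*g*h), A = Q/v
Velocity: v = sqrt(2 * 981 * 25) = sqrt(49050) = 221.4723 cm/s
Sprue area: A = Q / v = 289 / 221.4723 = 1.3049 cm^2

Answer: 1.3049 cm^2


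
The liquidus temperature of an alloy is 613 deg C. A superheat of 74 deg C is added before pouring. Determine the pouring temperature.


Formula: T_pour = T_melt + Superheat
T_pour = 613 + 74 = 687 deg C

Answer: 687 deg C


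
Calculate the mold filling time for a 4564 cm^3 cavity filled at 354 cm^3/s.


Formula: t_fill = V_mold / Q_flow
t = 4564 cm^3 / 354 cm^3/s = 12.8927 s

Answer: 12.8927 s


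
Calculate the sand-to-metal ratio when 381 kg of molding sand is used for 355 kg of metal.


Formula: Sand-to-Metal Ratio = W_sand / W_metal
Ratio = 381 kg / 355 kg = 1.0732


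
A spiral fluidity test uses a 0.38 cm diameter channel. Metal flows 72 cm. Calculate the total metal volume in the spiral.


Formula: V = pi * (d/2)^2 * L  (cylinder volume)
Radius = 0.38/2 = 0.19 cm
V = pi * 0.19^2 * 72 = 8.1656 cm^3

Answer: 8.1656 cm^3


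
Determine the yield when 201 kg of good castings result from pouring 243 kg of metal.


Formula: Casting Yield = (W_good / W_total) * 100
Yield = (201 kg / 243 kg) * 100 = 82.7160%


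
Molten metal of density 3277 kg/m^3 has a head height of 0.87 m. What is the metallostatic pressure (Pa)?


Formula: P = rho * g * h
rho * g = 3277 * 9.81 = 32147.37 N/m^3
P = 32147.37 * 0.87 = 27968.2119 Pa

Answer: 27968.2119 Pa


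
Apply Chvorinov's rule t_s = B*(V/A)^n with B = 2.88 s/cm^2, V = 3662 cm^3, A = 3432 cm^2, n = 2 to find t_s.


Formula: t_s = B * (V/A)^n  (Chvorinov's rule, n=2)
Modulus M = V/A = 3662/3432 = 1.067016 cm
M^2 = 1.067016^2 = 1.138523 cm^2
t_s = 2.88 * 1.138523 = 3.2789 s

3.2789 s


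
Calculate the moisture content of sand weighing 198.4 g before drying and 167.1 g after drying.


Formula: MC = (W_wet - W_dry) / W_wet * 100
Water mass = 198.4 - 167.1 = 31.3 g
MC = 31.3 / 198.4 * 100 = 15.7762%


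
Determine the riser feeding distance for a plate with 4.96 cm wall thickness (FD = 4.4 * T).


Formula: FD = 4.4 * T  (riser feeding-distance rule)
FD = 4.4 * 4.96 cm = 21.8240 cm

Answer: 21.8240 cm


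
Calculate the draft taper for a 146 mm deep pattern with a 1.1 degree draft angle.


Formula: taper = depth * tan(draft_angle)
tan(1.1 deg) = 0.0192010
taper = 146 mm * 0.0192010 = 2.8033 mm

Answer: 2.8033 mm


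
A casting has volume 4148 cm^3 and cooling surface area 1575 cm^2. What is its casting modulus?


Formula: Casting Modulus M = V / A
M = 4148 cm^3 / 1575 cm^2 = 2.6337 cm

Answer: 2.6337 cm


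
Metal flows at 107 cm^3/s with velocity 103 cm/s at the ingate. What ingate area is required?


Formula: A_ingate = Q / v  (continuity equation)
A = 107 cm^3/s / 103 cm/s = 1.0388 cm^2

Final answer: 1.0388 cm^2


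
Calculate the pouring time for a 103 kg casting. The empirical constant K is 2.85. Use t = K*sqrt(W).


Formula: t = K * sqrt(W)
sqrt(W) = sqrt(103) = 10.14889
t = 2.85 * 10.14889 = 28.9243 s

Answer: 28.9243 s


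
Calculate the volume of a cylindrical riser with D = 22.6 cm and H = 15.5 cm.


Formula: V = pi * (D/2)^2 * H  (cylinder volume)
Radius = D/2 = 22.6/2 = 11.3 cm
V = pi * 11.3^2 * 15.5 = 6217.8245 cm^3

6217.8245 cm^3


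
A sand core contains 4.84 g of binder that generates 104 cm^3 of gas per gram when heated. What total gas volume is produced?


Formula: V_gas = W_binder * gas_evolution_rate
V = 4.84 g * 104 cm^3/g = 503.3600 cm^3

Final answer: 503.3600 cm^3


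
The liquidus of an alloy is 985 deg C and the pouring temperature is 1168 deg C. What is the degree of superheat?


Formula: Superheat = T_pour - T_melt
Superheat = 1168 - 985 = 183 deg C

183 deg C


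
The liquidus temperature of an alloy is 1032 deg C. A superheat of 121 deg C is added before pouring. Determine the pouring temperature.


Formula: T_pour = T_melt + Superheat
T_pour = 1032 + 121 = 1153 deg C

Final answer: 1153 deg C


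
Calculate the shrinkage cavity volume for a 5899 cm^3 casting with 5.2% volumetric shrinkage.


Formula: V_shrink = V_casting * shrinkage_pct / 100
V_shrink = 5899 cm^3 * 5.2 / 100 = 306.7480 cm^3

Final answer: 306.7480 cm^3


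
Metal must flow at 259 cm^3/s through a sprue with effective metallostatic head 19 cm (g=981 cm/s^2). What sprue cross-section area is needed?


Formula: v = sqrt(2*g*h), A = Q/v
Velocity: v = sqrt(2 * 981 * 19) = sqrt(37278) = 193.0751 cm/s
Sprue area: A = Q / v = 259 / 193.0751 = 1.3414 cm^2

1.3414 cm^2


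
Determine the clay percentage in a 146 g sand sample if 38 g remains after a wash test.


Formula: Clay% = (W_total - W_washed) / W_total * 100
Clay mass = 146 - 38 = 108 g
Clay% = 108 / 146 * 100 = 73.9726%

Final answer: 73.9726%


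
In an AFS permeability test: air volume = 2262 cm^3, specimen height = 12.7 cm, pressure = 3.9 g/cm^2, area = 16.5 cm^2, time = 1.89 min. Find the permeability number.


Formula: Permeability Number P = (V * H) / (p * A * t)
Numerator: V * H = 2262 * 12.7 = 28727.4
Denominator: p * A * t = 3.9 * 16.5 * 1.89 = 121.6215
P = 28727.4 / 121.6215 = 236.2033

236.2033


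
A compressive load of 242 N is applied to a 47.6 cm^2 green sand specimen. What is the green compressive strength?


Formula: Compressive Strength = Force / Area
Strength = 242 N / 47.6 cm^2 = 5.0840 N/cm^2

Answer: 5.0840 N/cm^2


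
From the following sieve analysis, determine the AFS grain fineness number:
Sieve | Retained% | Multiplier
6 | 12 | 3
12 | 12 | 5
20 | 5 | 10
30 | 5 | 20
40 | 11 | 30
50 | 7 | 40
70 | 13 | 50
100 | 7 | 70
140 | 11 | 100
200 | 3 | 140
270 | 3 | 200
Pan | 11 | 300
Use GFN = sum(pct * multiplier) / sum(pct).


Formula: GFN = sum(pct * multiplier) / sum(pct)
sum(pct * multiplier) = 7416
sum(pct) = 100
GFN = 7416 / 100 = 74.16

74.16


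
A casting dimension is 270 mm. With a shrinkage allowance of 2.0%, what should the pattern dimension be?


Formula: L_pattern = L_casting * (1 + shrinkage_rate/100)
Shrinkage factor = 1 + 2.0/100 = 1.02
L_pattern = 270 mm * 1.02 = 275.4000 mm

275.4000 mm


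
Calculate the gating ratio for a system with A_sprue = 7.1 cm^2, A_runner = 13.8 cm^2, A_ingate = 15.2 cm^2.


Sprue:Runner:Ingate = 1 : 13.8/7.1 : 15.2/7.1 = 1:1.94:2.14

Final answer: 1:1.94:2.14


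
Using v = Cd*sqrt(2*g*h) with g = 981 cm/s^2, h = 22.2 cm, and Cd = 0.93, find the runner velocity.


Formula: v = Cd * sqrt(2 * g * h)  (Torricelli with discharge coefficient)
2*g*h = 2 * 981 * 22.2 = 43556.4 cm^2/s^2
sqrt(43556.4) = 208.70170 cm/s
v = 0.93 * 208.70170 = 194.0926 cm/s

Answer: 194.0926 cm/s


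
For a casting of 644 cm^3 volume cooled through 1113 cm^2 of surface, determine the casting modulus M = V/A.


Formula: Casting Modulus M = V / A
M = 644 cm^3 / 1113 cm^2 = 0.5786 cm

Final answer: 0.5786 cm


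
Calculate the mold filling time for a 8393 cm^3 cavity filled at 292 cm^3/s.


Formula: t_fill = V_mold / Q_flow
t = 8393 cm^3 / 292 cm^3/s = 28.7432 s


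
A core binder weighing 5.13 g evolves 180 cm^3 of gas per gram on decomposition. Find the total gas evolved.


Formula: V_gas = W_binder * gas_evolution_rate
V = 5.13 g * 180 cm^3/g = 923.4000 cm^3


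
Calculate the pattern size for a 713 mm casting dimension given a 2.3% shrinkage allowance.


Formula: L_pattern = L_casting * (1 + shrinkage_rate/100)
Shrinkage factor = 1 + 2.3/100 = 1.023
L_pattern = 713 mm * 1.023 = 729.3990 mm

Answer: 729.3990 mm


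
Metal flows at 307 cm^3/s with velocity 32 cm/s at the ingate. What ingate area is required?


Formula: A_ingate = Q / v  (continuity equation)
A = 307 cm^3/s / 32 cm/s = 9.5938 cm^2


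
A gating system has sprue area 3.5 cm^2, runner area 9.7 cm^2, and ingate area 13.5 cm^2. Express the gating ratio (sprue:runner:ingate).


Sprue:Runner:Ingate = 1 : 9.7/3.5 : 13.5/3.5 = 1:2.77:3.86

1:2.77:3.86


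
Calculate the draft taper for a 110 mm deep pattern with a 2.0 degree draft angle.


Formula: taper = depth * tan(draft_angle)
tan(2.0 deg) = 0.0349208
taper = 110 mm * 0.0349208 = 3.8413 mm

Answer: 3.8413 mm


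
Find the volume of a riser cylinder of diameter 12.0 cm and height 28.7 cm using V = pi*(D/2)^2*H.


Formula: V = pi * (D/2)^2 * H  (cylinder volume)
Radius = D/2 = 12.0/2 = 6.0 cm
V = pi * 6.0^2 * 28.7 = 3245.8935 cm^3

Final answer: 3245.8935 cm^3


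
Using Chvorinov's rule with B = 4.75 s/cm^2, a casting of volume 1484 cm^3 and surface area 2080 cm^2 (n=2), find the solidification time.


Formula: t_s = B * (V/A)^n  (Chvorinov's rule, n=2)
Modulus M = V/A = 1484/2080 = 0.713462 cm
M^2 = 0.713462^2 = 0.509028 cm^2
t_s = 4.75 * 0.509028 = 2.4179 s


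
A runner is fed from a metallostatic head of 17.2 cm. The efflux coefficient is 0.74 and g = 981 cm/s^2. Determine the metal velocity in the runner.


Formula: v = Cd * sqrt(2 * g * h)  (Torricelli with discharge coefficient)
2*g*h = 2 * 981 * 17.2 = 33746.4 cm^2/s^2
sqrt(33746.4) = 183.70193 cm/s
v = 0.74 * 183.70193 = 135.9394 cm/s

135.9394 cm/s


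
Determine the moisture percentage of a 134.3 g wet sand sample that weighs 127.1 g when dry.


Formula: MC = (W_wet - W_dry) / W_wet * 100
Water mass = 134.3 - 127.1 = 7.2 g
MC = 7.2 / 134.3 * 100 = 5.3611%

Final answer: 5.3611%


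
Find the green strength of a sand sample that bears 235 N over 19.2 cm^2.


Formula: Compressive Strength = Force / Area
Strength = 235 N / 19.2 cm^2 = 12.2396 N/cm^2

Answer: 12.2396 N/cm^2


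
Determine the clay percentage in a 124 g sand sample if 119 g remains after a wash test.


Formula: Clay% = (W_total - W_washed) / W_total * 100
Clay mass = 124 - 119 = 5 g
Clay% = 5 / 124 * 100 = 4.0323%


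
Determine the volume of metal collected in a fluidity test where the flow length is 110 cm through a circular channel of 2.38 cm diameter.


Formula: V = pi * (d/2)^2 * L  (cylinder volume)
Radius = 2.38/2 = 1.19 cm
V = pi * 1.19^2 * 110 = 489.3690 cm^3

Final answer: 489.3690 cm^3


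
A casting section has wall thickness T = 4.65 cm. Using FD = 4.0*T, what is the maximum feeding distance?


Formula: FD = 4.0 * T  (riser feeding-distance rule)
FD = 4.0 * 4.65 cm = 18.6000 cm

Answer: 18.6000 cm


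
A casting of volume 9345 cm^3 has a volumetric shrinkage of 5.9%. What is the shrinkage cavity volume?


Formula: V_shrink = V_casting * shrinkage_pct / 100
V_shrink = 9345 cm^3 * 5.9 / 100 = 551.3550 cm^3

551.3550 cm^3


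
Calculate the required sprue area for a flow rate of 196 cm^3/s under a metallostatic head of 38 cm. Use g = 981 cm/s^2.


Formula: v = sqrt(2*g*h), A = Q/v
Velocity: v = sqrt(2 * 981 * 38) = sqrt(74556) = 273.0494 cm/s
Sprue area: A = Q / v = 196 / 273.0494 = 0.7178 cm^2


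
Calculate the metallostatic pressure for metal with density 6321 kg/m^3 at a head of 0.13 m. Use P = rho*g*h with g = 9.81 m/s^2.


Formula: P = rho * g * h
rho * g = 6321 * 9.81 = 62009.01 N/m^3
P = 62009.01 * 0.13 = 8061.1713 Pa


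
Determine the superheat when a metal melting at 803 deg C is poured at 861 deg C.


Formula: Superheat = T_pour - T_melt
Superheat = 861 - 803 = 58 deg C

58 deg C


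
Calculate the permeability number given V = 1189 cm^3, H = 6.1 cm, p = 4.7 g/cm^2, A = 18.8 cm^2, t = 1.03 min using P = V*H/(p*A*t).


Formula: Permeability Number P = (V * H) / (p * A * t)
Numerator: V * H = 1189 * 6.1 = 7252.9
Denominator: p * A * t = 4.7 * 18.8 * 1.03 = 91.0108
P = 7252.9 / 91.0108 = 79.6927

Answer: 79.6927


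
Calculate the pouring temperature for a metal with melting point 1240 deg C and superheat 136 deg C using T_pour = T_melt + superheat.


Formula: T_pour = T_melt + Superheat
T_pour = 1240 + 136 = 1376 deg C

1376 deg C


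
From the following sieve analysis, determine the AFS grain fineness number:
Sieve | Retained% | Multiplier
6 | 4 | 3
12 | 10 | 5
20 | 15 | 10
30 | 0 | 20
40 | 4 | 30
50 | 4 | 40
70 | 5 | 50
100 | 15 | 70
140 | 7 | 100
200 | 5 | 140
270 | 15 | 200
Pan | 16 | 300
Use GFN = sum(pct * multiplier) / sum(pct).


Formula: GFN = sum(pct * multiplier) / sum(pct)
sum(pct * multiplier) = 10992
sum(pct) = 100
GFN = 10992 / 100 = 109.92

Answer: 109.92


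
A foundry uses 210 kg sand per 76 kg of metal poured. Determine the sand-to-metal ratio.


Formula: Sand-to-Metal Ratio = W_sand / W_metal
Ratio = 210 kg / 76 kg = 2.7632


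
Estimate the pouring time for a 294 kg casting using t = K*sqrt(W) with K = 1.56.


Formula: t = K * sqrt(W)
sqrt(W) = sqrt(294) = 17.14643
t = 1.56 * 17.14643 = 26.7484 s

Final answer: 26.7484 s


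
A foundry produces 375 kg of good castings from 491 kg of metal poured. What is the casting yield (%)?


Formula: Casting Yield = (W_good / W_total) * 100
Yield = (375 kg / 491 kg) * 100 = 76.3747%

Final answer: 76.3747%


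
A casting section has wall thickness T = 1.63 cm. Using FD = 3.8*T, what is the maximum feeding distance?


Formula: FD = 3.8 * T  (riser feeding-distance rule)
FD = 3.8 * 1.63 cm = 6.1940 cm

Final answer: 6.1940 cm


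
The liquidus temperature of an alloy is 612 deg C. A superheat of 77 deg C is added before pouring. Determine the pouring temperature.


Formula: T_pour = T_melt + Superheat
T_pour = 612 + 77 = 689 deg C


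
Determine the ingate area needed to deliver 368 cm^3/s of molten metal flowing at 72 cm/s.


Formula: A_ingate = Q / v  (continuity equation)
A = 368 cm^3/s / 72 cm/s = 5.1111 cm^2

5.1111 cm^2


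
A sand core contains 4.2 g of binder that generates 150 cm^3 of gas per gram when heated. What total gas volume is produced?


Formula: V_gas = W_binder * gas_evolution_rate
V = 4.2 g * 150 cm^3/g = 630.0000 cm^3

Answer: 630.0000 cm^3


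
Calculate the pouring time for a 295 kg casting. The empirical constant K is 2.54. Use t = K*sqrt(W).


Formula: t = K * sqrt(W)
sqrt(W) = sqrt(295) = 17.17556
t = 2.54 * 17.17556 = 43.6259 s

Answer: 43.6259 s


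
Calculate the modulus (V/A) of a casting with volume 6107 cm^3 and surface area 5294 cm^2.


Formula: Casting Modulus M = V / A
M = 6107 cm^3 / 5294 cm^2 = 1.1536 cm

Final answer: 1.1536 cm


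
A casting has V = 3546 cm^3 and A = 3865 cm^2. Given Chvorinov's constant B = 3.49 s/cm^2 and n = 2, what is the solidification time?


Formula: t_s = B * (V/A)^n  (Chvorinov's rule, n=2)
Modulus M = V/A = 3546/3865 = 0.917464 cm
M^2 = 0.917464^2 = 0.841740 cm^2
t_s = 3.49 * 0.841740 = 2.9377 s

Final answer: 2.9377 s


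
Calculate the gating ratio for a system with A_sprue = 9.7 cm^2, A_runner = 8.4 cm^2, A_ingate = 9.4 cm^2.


Sprue:Runner:Ingate = 1 : 8.4/9.7 : 9.4/9.7 = 1:0.87:0.97

Answer: 1:0.87:0.97


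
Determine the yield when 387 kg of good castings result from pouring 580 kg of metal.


Formula: Casting Yield = (W_good / W_total) * 100
Yield = (387 kg / 580 kg) * 100 = 66.7241%

Answer: 66.7241%


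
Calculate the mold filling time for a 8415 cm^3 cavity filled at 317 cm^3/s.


Formula: t_fill = V_mold / Q_flow
t = 8415 cm^3 / 317 cm^3/s = 26.5457 s

Answer: 26.5457 s


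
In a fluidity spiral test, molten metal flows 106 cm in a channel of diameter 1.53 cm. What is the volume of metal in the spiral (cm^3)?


Formula: V = pi * (d/2)^2 * L  (cylinder volume)
Radius = 1.53/2 = 0.765 cm
V = pi * 0.765^2 * 106 = 194.8851 cm^3


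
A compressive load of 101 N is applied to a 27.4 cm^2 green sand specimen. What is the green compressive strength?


Formula: Compressive Strength = Force / Area
Strength = 101 N / 27.4 cm^2 = 3.6861 N/cm^2

Answer: 3.6861 N/cm^2


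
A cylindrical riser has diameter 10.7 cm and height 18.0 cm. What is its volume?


Formula: V = pi * (D/2)^2 * H  (cylinder volume)
Radius = D/2 = 10.7/2 = 5.35 cm
V = pi * 5.35^2 * 18.0 = 1618.5642 cm^3

Final answer: 1618.5642 cm^3


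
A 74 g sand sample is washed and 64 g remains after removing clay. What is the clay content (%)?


Formula: Clay% = (W_total - W_washed) / W_total * 100
Clay mass = 74 - 64 = 10 g
Clay% = 10 / 74 * 100 = 13.5135%

Final answer: 13.5135%


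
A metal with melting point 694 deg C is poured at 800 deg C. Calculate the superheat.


Formula: Superheat = T_pour - T_melt
Superheat = 800 - 694 = 106 deg C

106 deg C


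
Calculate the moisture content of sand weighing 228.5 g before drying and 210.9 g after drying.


Formula: MC = (W_wet - W_dry) / W_wet * 100
Water mass = 228.5 - 210.9 = 17.6 g
MC = 17.6 / 228.5 * 100 = 7.7024%

Final answer: 7.7024%


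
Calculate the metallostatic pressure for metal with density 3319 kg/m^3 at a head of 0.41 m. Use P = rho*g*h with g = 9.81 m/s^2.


Formula: P = rho * g * h
rho * g = 3319 * 9.81 = 32559.39 N/m^3
P = 32559.39 * 0.41 = 13349.3499 Pa

Answer: 13349.3499 Pa


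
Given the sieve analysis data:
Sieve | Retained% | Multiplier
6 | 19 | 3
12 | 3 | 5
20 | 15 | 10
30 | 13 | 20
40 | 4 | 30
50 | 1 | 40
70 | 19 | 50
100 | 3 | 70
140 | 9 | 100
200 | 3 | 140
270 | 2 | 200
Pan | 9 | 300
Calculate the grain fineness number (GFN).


Formula: GFN = sum(pct * multiplier) / sum(pct)
sum(pct * multiplier) = 6222
sum(pct) = 100
GFN = 6222 / 100 = 62.22

Answer: 62.22


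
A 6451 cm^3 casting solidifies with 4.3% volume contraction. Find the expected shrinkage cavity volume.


Formula: V_shrink = V_casting * shrinkage_pct / 100
V_shrink = 6451 cm^3 * 4.3 / 100 = 277.3930 cm^3

Final answer: 277.3930 cm^3


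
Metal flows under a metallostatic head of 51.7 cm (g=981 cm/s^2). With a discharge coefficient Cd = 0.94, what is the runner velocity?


Formula: v = Cd * sqrt(2 * g * h)  (Torricelli with discharge coefficient)
2*g*h = 2 * 981 * 51.7 = 101435.4 cm^2/s^2
sqrt(101435.4) = 318.48925 cm/s
v = 0.94 * 318.48925 = 299.3799 cm/s

299.3799 cm/s


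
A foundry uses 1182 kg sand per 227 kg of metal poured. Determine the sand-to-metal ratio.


Formula: Sand-to-Metal Ratio = W_sand / W_metal
Ratio = 1182 kg / 227 kg = 5.2070

Final answer: 5.2070


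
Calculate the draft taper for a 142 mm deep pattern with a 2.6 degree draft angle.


Formula: taper = depth * tan(draft_angle)
tan(2.6 deg) = 0.0454097
taper = 142 mm * 0.0454097 = 6.4482 mm

Answer: 6.4482 mm


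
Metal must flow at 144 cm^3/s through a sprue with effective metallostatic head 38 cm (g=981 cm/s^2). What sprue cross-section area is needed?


Formula: v = sqrt(2*g*h), A = Q/v
Velocity: v = sqrt(2 * 981 * 38) = sqrt(74556) = 273.0494 cm/s
Sprue area: A = Q / v = 144 / 273.0494 = 0.5274 cm^2

Answer: 0.5274 cm^2


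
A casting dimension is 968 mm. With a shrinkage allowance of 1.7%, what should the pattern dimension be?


Formula: L_pattern = L_casting * (1 + shrinkage_rate/100)
Shrinkage factor = 1 + 1.7/100 = 1.017
L_pattern = 968 mm * 1.017 = 984.4560 mm

984.4560 mm


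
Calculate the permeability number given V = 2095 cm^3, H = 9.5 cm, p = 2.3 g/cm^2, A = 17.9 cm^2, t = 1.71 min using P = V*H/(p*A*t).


Formula: Permeability Number P = (V * H) / (p * A * t)
Numerator: V * H = 2095 * 9.5 = 19902.5
Denominator: p * A * t = 2.3 * 17.9 * 1.71 = 70.4007
P = 19902.5 / 70.4007 = 282.7032


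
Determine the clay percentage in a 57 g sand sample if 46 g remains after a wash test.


Formula: Clay% = (W_total - W_washed) / W_total * 100
Clay mass = 57 - 46 = 11 g
Clay% = 11 / 57 * 100 = 19.2982%

Answer: 19.2982%


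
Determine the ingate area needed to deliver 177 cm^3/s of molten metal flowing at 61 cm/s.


Formula: A_ingate = Q / v  (continuity equation)
A = 177 cm^3/s / 61 cm/s = 2.9016 cm^2

Answer: 2.9016 cm^2


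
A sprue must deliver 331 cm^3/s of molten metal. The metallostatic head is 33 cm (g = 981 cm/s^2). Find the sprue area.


Formula: v = sqrt(2*g*h), A = Q/v
Velocity: v = sqrt(2 * 981 * 33) = sqrt(64746) = 254.4524 cm/s
Sprue area: A = Q / v = 331 / 254.4524 = 1.3008 cm^2


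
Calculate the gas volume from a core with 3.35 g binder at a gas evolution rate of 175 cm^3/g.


Formula: V_gas = W_binder * gas_evolution_rate
V = 3.35 g * 175 cm^3/g = 586.2500 cm^3

586.2500 cm^3


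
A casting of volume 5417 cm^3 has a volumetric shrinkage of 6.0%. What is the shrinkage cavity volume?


Formula: V_shrink = V_casting * shrinkage_pct / 100
V_shrink = 5417 cm^3 * 6.0 / 100 = 325.0200 cm^3

Answer: 325.0200 cm^3


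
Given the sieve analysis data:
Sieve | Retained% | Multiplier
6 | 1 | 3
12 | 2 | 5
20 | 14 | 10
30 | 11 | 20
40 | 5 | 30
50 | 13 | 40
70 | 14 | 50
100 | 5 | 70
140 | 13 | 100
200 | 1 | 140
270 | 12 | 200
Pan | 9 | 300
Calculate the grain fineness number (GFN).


Formula: GFN = sum(pct * multiplier) / sum(pct)
sum(pct * multiplier) = 8633
sum(pct) = 100
GFN = 8633 / 100 = 86.33

Final answer: 86.33


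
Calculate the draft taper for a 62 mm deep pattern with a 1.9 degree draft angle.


Formula: taper = depth * tan(draft_angle)
tan(1.9 deg) = 0.0331734
taper = 62 mm * 0.0331734 = 2.0568 mm

2.0568 mm


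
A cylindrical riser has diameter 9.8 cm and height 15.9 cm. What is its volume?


Formula: V = pi * (D/2)^2 * H  (cylinder volume)
Radius = D/2 = 9.8/2 = 4.9 cm
V = pi * 4.9^2 * 15.9 = 1199.3313 cm^3

Final answer: 1199.3313 cm^3


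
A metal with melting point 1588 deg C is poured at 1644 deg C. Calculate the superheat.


Formula: Superheat = T_pour - T_melt
Superheat = 1644 - 1588 = 56 deg C

56 deg C


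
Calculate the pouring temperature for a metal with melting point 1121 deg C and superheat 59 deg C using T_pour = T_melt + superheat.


Formula: T_pour = T_melt + Superheat
T_pour = 1121 + 59 = 1180 deg C

1180 deg C


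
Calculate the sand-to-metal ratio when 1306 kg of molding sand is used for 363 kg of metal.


Formula: Sand-to-Metal Ratio = W_sand / W_metal
Ratio = 1306 kg / 363 kg = 3.5978

Answer: 3.5978


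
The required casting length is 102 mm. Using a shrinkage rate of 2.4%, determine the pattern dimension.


Formula: L_pattern = L_casting * (1 + shrinkage_rate/100)
Shrinkage factor = 1 + 2.4/100 = 1.024
L_pattern = 102 mm * 1.024 = 104.4480 mm


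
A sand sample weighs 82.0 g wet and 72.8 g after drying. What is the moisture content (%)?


Formula: MC = (W_wet - W_dry) / W_wet * 100
Water mass = 82.0 - 72.8 = 9.2 g
MC = 9.2 / 82.0 * 100 = 11.2195%

11.2195%


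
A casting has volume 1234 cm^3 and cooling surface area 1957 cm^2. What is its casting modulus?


Formula: Casting Modulus M = V / A
M = 1234 cm^3 / 1957 cm^2 = 0.6306 cm

Answer: 0.6306 cm


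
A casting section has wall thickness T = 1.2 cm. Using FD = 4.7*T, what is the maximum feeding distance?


Formula: FD = 4.7 * T  (riser feeding-distance rule)
FD = 4.7 * 1.2 cm = 5.6400 cm

5.6400 cm


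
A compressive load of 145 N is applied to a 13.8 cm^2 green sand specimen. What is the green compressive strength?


Formula: Compressive Strength = Force / Area
Strength = 145 N / 13.8 cm^2 = 10.5072 N/cm^2

10.5072 N/cm^2


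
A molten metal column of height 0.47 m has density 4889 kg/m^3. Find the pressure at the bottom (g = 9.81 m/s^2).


Formula: P = rho * g * h
rho * g = 4889 * 9.81 = 47961.09 N/m^3
P = 47961.09 * 0.47 = 22541.7123 Pa

Answer: 22541.7123 Pa


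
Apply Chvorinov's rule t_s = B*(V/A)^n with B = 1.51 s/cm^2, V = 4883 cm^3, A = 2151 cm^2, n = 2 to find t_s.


Formula: t_s = B * (V/A)^n  (Chvorinov's rule, n=2)
Modulus M = V/A = 4883/2151 = 2.270107 cm
M^2 = 2.270107^2 = 5.153386 cm^2
t_s = 1.51 * 5.153386 = 7.7816 s


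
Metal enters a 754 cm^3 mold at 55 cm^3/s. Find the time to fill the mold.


Formula: t_fill = V_mold / Q_flow
t = 754 cm^3 / 55 cm^3/s = 13.7091 s

Final answer: 13.7091 s


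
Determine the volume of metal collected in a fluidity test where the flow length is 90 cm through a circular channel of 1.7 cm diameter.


Formula: V = pi * (d/2)^2 * L  (cylinder volume)
Radius = 1.7/2 = 0.85 cm
V = pi * 0.85^2 * 90 = 204.2821 cm^3

204.2821 cm^3


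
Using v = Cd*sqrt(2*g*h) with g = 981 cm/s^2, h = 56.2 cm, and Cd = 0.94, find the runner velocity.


Formula: v = Cd * sqrt(2 * g * h)  (Torricelli with discharge coefficient)
2*g*h = 2 * 981 * 56.2 = 110264.4 cm^2/s^2
sqrt(110264.4) = 332.06084 cm/s
v = 0.94 * 332.06084 = 312.1372 cm/s


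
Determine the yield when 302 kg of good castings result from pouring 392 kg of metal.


Formula: Casting Yield = (W_good / W_total) * 100
Yield = (302 kg / 392 kg) * 100 = 77.0408%

77.0408%


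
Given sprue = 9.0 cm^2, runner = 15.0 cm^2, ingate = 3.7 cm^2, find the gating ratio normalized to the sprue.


Sprue:Runner:Ingate = 1 : 15.0/9.0 : 3.7/9.0 = 1:1.67:0.41

1:1.67:0.41


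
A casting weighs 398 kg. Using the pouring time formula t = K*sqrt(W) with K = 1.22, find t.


Formula: t = K * sqrt(W)
sqrt(W) = sqrt(398) = 19.94994
t = 1.22 * 19.94994 = 24.3389 s

24.3389 s


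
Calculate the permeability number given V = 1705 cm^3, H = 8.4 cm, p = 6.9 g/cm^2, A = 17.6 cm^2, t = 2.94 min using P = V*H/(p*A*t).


Formula: Permeability Number P = (V * H) / (p * A * t)
Numerator: V * H = 1705 * 8.4 = 14322.0
Denominator: p * A * t = 6.9 * 17.6 * 2.94 = 357.0336
P = 14322.0 / 357.0336 = 40.1139

Final answer: 40.1139


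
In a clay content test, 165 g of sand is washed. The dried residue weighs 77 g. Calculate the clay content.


Formula: Clay% = (W_total - W_washed) / W_total * 100
Clay mass = 165 - 77 = 88 g
Clay% = 88 / 165 * 100 = 53.3333%


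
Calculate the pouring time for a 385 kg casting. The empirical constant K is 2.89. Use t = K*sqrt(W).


Formula: t = K * sqrt(W)
sqrt(W) = sqrt(385) = 19.62142
t = 2.89 * 19.62142 = 56.7059 s

Final answer: 56.7059 s


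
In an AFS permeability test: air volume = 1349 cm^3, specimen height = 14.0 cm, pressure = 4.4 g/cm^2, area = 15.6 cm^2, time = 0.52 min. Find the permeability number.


Formula: Permeability Number P = (V * H) / (p * A * t)
Numerator: V * H = 1349 * 14.0 = 18886.0
Denominator: p * A * t = 4.4 * 15.6 * 0.52 = 35.6928
P = 18886.0 / 35.6928 = 529.1263

Final answer: 529.1263


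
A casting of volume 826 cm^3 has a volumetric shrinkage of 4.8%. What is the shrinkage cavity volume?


Formula: V_shrink = V_casting * shrinkage_pct / 100
V_shrink = 826 cm^3 * 4.8 / 100 = 39.6480 cm^3

Answer: 39.6480 cm^3


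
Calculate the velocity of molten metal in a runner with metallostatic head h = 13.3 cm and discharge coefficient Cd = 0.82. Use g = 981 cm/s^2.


Formula: v = Cd * sqrt(2 * g * h)  (Torricelli with discharge coefficient)
2*g*h = 2 * 981 * 13.3 = 26094.6 cm^2/s^2
sqrt(26094.6) = 161.53823 cm/s
v = 0.82 * 161.53823 = 132.4613 cm/s

132.4613 cm/s


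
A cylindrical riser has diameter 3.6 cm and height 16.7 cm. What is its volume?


Formula: V = pi * (D/2)^2 * H  (cylinder volume)
Radius = D/2 = 3.6/2 = 1.8 cm
V = pi * 1.8^2 * 16.7 = 169.9853 cm^3


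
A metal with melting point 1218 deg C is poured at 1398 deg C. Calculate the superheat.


Formula: Superheat = T_pour - T_melt
Superheat = 1398 - 1218 = 180 deg C


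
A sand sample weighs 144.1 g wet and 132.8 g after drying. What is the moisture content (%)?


Formula: MC = (W_wet - W_dry) / W_wet * 100
Water mass = 144.1 - 132.8 = 11.3 g
MC = 11.3 / 144.1 * 100 = 7.8418%

Answer: 7.8418%


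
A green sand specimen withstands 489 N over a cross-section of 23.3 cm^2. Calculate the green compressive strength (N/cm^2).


Formula: Compressive Strength = Force / Area
Strength = 489 N / 23.3 cm^2 = 20.9871 N/cm^2

Answer: 20.9871 N/cm^2


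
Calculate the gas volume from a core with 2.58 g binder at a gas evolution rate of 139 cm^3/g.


Formula: V_gas = W_binder * gas_evolution_rate
V = 2.58 g * 139 cm^3/g = 358.6200 cm^3

Answer: 358.6200 cm^3


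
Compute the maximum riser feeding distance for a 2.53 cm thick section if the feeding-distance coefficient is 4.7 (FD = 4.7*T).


Formula: FD = 4.7 * T  (riser feeding-distance rule)
FD = 4.7 * 2.53 cm = 11.8910 cm


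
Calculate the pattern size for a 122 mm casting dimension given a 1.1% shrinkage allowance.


Formula: L_pattern = L_casting * (1 + shrinkage_rate/100)
Shrinkage factor = 1 + 1.1/100 = 1.011
L_pattern = 122 mm * 1.011 = 123.3420 mm

Final answer: 123.3420 mm


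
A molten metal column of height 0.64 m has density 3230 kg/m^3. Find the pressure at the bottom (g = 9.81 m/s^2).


Formula: P = rho * g * h
rho * g = 3230 * 9.81 = 31686.3 N/m^3
P = 31686.3 * 0.64 = 20279.2320 Pa

Final answer: 20279.2320 Pa


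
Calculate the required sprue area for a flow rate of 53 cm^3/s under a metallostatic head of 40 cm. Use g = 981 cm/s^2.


Formula: v = sqrt(2*g*h), A = Q/v
Velocity: v = sqrt(2 * 981 * 40) = sqrt(78480) = 280.1428 cm/s
Sprue area: A = Q / v = 53 / 280.1428 = 0.1892 cm^2


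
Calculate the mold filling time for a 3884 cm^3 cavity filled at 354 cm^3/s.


Formula: t_fill = V_mold / Q_flow
t = 3884 cm^3 / 354 cm^3/s = 10.9718 s

10.9718 s


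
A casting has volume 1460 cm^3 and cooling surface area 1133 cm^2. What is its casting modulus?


Formula: Casting Modulus M = V / A
M = 1460 cm^3 / 1133 cm^2 = 1.2886 cm

1.2886 cm


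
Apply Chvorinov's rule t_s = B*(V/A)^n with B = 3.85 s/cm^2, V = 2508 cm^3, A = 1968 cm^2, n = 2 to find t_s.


Formula: t_s = B * (V/A)^n  (Chvorinov's rule, n=2)
Modulus M = V/A = 2508/1968 = 1.274390 cm
M^2 = 1.274390^2 = 1.624070 cm^2
t_s = 3.85 * 1.624070 = 6.2527 s

Final answer: 6.2527 s


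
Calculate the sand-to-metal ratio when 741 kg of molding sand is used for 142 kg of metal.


Formula: Sand-to-Metal Ratio = W_sand / W_metal
Ratio = 741 kg / 142 kg = 5.2183

Final answer: 5.2183


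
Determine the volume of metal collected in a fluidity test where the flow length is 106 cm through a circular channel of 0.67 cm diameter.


Formula: V = pi * (d/2)^2 * L  (cylinder volume)
Radius = 0.67/2 = 0.335 cm
V = pi * 0.335^2 * 106 = 37.3719 cm^3

Answer: 37.3719 cm^3


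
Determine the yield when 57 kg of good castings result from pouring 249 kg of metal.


Formula: Casting Yield = (W_good / W_total) * 100
Yield = (57 kg / 249 kg) * 100 = 22.8916%

22.8916%


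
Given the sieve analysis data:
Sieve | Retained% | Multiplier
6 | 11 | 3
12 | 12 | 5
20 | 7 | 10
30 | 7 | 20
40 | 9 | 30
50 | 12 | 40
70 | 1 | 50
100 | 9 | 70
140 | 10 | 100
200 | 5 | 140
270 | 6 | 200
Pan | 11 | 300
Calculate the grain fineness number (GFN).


Formula: GFN = sum(pct * multiplier) / sum(pct)
sum(pct * multiplier) = 7933
sum(pct) = 100
GFN = 7933 / 100 = 79.33

Final answer: 79.33


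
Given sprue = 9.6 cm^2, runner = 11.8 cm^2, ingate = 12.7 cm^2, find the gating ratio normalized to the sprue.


Sprue:Runner:Ingate = 1 : 11.8/9.6 : 12.7/9.6 = 1:1.23:1.32

Answer: 1:1.23:1.32
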